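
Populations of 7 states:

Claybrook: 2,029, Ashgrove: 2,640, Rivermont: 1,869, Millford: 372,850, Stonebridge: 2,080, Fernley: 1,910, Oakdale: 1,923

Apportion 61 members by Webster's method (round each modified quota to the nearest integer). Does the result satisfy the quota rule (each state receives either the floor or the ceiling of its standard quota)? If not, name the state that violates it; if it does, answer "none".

Standard quotas: Claybrook 0.321, Ashgrove 0.418, Rivermont 0.296, Millford 59.029, Stonebridge 0.329, Fernley 0.302, Oakdale 0.304.
Webster allocation: Claybrook 0, Ashgrove 0, Rivermont 0, Millford 61, Stonebridge 0, Fernley 0, Oakdale 0.
Millford has quota 59.029 (lower 59, upper 60) but receives 61 — outside the quota interval.

Millford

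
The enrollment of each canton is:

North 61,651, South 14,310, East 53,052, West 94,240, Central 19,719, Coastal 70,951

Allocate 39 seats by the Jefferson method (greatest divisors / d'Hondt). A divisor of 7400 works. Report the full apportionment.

North 8, South 1, East 7, West 12, Central 2, Coastal 9

With modified divisor 7400: modified quotas North 8.331, South 1.934, East 7.169, West 12.735, Central 2.665, Coastal 9.588.
Rounding down: North 8, South 1, East 7, West 12, Central 2, Coastal 9 (total 39).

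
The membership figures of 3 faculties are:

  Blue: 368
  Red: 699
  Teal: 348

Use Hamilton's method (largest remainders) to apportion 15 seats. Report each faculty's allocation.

The standard divisor is 1415/15 ≈ 94.333.
Standard quotas: Blue 3.901, Red 7.410, Teal 3.689.
Lower quotas: Blue 3, Red 7, Teal 3 (sum 13, leaving 2 seats).
Remainders in descending order: Blue 0.901, Teal 0.689, Red 0.410.
Largest remainders: Blue, Teal receive the extra seats.

Blue: 4; Red: 7; Teal: 4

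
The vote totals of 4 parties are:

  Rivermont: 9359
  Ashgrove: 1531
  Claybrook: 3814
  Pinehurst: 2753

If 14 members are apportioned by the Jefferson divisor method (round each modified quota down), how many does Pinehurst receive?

2

Standard divisor 17457/14 ≈ 1246.929; standard quotas: Rivermont 7.506, Ashgrove 1.228, Claybrook 3.059, Pinehurst 2.208.
Rounding down gives 7, 1, 3, 2 = 13 seats, so the divisor must be adjusted.
With modified divisor 1100: modified quotas Rivermont 8.508, Ashgrove 1.392, Claybrook 3.467, Pinehurst 2.503.
Rounding down: Rivermont 8, Ashgrove 1, Claybrook 3, Pinehurst 2 (total 14).
Pinehurst receives 2.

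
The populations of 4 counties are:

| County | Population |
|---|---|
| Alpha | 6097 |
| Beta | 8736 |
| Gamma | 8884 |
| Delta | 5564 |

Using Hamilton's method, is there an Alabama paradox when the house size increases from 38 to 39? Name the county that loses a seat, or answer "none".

At 38 seats: Alpha 8, Beta 11, Gamma 12, Delta 7.
At 39 seats: Alpha 8, Beta 12, Gamma 12, Delta 7.
No county's allocation decreased.

none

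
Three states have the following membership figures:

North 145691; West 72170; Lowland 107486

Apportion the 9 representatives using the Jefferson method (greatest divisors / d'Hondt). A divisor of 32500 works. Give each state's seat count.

With modified divisor 32500: modified quotas North 4.483, West 2.221, Lowland 3.307.
Rounding down: North 4, West 2, Lowland 3 (total 9).

North 4, West 2, Lowland 3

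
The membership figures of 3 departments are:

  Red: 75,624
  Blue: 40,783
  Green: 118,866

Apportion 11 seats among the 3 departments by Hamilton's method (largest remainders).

Red 3, Blue 2, Green 6

The standard divisor is 235273/11 ≈ 21388.455.
Standard quotas: Red 3.5357, Blue 1.9068, Green 5.5575.
Lower quotas: Red 3, Blue 1, Green 5 (sum 9, leaving 2 seats).
Remainders in descending order: Blue 0.9068, Green 0.5575, Red 0.5357.
Largest remainders: Blue, Green receive the extra seats.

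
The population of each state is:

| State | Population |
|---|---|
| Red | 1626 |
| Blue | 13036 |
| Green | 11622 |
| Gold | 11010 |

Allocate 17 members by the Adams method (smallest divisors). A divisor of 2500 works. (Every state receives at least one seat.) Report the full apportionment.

With modified divisor 2500: modified quotas Red 0.650, Blue 5.214, Green 4.649, Gold 4.404.
Rounding up: Red 1, Blue 6, Green 5, Gold 5 (total 17).

Red: 1, Blue: 6, Green: 5, Gold: 5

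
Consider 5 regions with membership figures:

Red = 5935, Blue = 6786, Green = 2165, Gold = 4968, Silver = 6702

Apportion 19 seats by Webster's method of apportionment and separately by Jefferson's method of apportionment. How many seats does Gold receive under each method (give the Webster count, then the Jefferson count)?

3 and 4

Webster: Red 4, Blue 5, Green 2, Gold 3, Silver 5.
Jefferson: Red 4, Blue 5, Green 1, Gold 4, Silver 5.
Gold gets 3 under Webster and 4 under Jefferson.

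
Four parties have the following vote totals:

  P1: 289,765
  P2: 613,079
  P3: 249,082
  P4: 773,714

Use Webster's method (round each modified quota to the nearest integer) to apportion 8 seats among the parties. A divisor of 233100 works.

With modified divisor 233100: modified quotas P1 1.243, P2 2.630, P3 1.069, P4 3.319.
Rounding to the nearest integer: P1 1, P2 3, P3 1, P4 3 (total 8).

P1=1, P2=3, P3=1, P4=3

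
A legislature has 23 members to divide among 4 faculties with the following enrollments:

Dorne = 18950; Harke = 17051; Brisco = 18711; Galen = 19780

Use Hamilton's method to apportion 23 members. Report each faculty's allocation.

Dorne 6; Harke 5; Brisco 6; Galen 6

The standard divisor is 74492/23 ≈ 3238.783.
Standard quotas: Dorne 5.8510, Harke 5.2646, Brisco 5.7772, Galen 6.1072.
Lower quotas: Dorne 5, Harke 5, Brisco 5, Galen 6 (sum 21, leaving 2 seats).
Remainders in descending order: Dorne 0.8510, Brisco 0.7772, Harke 0.2646, Galen 0.1072.
Largest remainders: Dorne, Brisco receive the extra seats.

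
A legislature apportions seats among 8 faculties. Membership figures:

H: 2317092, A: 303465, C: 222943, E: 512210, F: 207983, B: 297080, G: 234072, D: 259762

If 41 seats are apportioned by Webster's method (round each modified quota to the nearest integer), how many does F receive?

Standard divisor 4354607/41 ≈ 106209.927; standard quotas: H 21.816, A 2.857, C 2.099, E 4.823, F 1.958, B 2.797, G 2.204, D 2.446.
Rounding to the nearest integer gives H 22, A 3, C 2, E 5, F 2, B 3, G 2, D 2 — total 41, matching the house size, so no adjustment is needed.
F receives 2.

2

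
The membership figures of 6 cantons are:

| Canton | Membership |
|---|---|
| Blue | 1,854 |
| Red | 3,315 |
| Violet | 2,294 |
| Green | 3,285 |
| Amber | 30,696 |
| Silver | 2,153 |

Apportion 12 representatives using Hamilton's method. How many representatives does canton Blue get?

The standard divisor is 43597/12 ≈ 3633.083.
Standard quotas: Blue 0.5103, Red 0.9124, Violet 0.6314, Green 0.9042, Amber 8.4490, Silver 0.5926.
Lower quotas: Blue 0, Red 0, Violet 0, Green 0, Amber 8, Silver 0 (sum 8, leaving 4 seats).
Remainders in descending order: Red 0.9124, Green 0.9042, Violet 0.6314, Silver 0.5926, Blue 0.5103, Amber 0.4490.
The surplus seats go to Red, Green, Violet, Silver.
Blue receives 0.

0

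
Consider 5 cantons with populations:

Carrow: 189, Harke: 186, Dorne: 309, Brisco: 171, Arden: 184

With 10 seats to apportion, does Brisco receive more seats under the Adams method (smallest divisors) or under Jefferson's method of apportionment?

Adams: Carrow 2, Harke 2, Dorne 2, Brisco 2, Arden 2.
Jefferson: Carrow 2, Harke 2, Dorne 3, Brisco 1, Arden 2.
Brisco gets 2 under Adams and 1 under Jefferson.

Adams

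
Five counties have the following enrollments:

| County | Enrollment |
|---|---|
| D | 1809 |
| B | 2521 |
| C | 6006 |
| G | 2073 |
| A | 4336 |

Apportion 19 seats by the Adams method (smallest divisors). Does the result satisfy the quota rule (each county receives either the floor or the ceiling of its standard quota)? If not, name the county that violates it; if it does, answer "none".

Standard quotas: D 2.053, B 2.860, C 6.815, G 2.352, A 4.920.
Adams allocation: D 2, B 3, C 6, G 3, A 5.
Every allocation lies between the lower and upper quota.

none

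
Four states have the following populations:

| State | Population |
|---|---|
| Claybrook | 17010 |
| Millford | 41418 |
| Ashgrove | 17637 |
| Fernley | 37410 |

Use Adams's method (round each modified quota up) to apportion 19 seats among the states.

Standard divisor 113475/19 ≈ 5972.368; standard quotas: Claybrook 2.848, Millford 6.935, Ashgrove 2.953, Fernley 6.264.
Rounding up gives 3, 7, 3, 7 = 20 seats, so the divisor must be adjusted.
With modified divisor 6600: modified quotas Claybrook 2.577, Millford 6.275, Ashgrove 2.672, Fernley 5.668.
Rounding up: Claybrook 3, Millford 7, Ashgrove 3, Fernley 6 (total 19).

Claybrook 3, Millford 7, Ashgrove 3, Fernley 6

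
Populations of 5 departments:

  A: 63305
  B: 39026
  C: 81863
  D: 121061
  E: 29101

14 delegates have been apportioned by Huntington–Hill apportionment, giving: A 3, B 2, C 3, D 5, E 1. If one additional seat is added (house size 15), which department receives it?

C

Priority for the next seat is population ÷ (√(s·(s+1))).
Priorities: A 18274.579, B 15932.298, C 23631.813, D 22102.614, E 20577.514.
Highest priority: C.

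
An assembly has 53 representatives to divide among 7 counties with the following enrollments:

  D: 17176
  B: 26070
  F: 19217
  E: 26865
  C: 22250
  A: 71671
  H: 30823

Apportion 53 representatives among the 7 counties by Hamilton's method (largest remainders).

D 4, B 6, F 5, E 7, C 5, A 18, H 8

Standard divisor: 214072 ÷ 53 ≈ 4039.094.
Standard quotas: D 4.2524, B 6.4544, F 4.7577, E 6.6512, C 5.5087, A 17.7443, H 7.6312.
Lower quotas: D 4, B 6, F 4, E 6, C 5, A 17, H 7 (sum 49, leaving 4 seats).
Remainders in descending order: F 0.7577, A 0.7443, E 0.6512, H 0.6312, C 0.5087, B 0.4544, D 0.2524.
The surplus seats go to F, A, E, H.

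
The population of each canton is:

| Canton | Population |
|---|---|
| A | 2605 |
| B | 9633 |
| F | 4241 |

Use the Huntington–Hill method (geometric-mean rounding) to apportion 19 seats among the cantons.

A 3; B 11; F 5

With divisor 878: modified quotas A 2.967, B 10.972, F 4.830.
Geometric-mean thresholds: A √(2·3)=2.449, B √(10·11)=10.488, F √(4·5)=4.472.
Each quota rounded against its threshold gives A 3, B 11, F 5 (total 19).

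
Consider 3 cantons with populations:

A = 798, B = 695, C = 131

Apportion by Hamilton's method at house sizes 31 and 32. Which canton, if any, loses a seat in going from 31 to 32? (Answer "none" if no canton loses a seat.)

At 31 seats: A 15, B 13, C 3.
At 32 seats: A 16, B 14, C 2.
C drops from 3 to 2.

C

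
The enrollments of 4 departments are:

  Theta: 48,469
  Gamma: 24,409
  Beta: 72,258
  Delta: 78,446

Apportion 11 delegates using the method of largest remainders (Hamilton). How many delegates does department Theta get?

Total 223582; standard divisor 223582/11 ≈ 20325.636.
Standard quotas: Theta 2.3846, Gamma 1.2009, Beta 3.5550, Delta 3.8595.
Lower quotas: Theta 2, Gamma 1, Beta 3, Delta 3 (sum 9, leaving 2 seats).
Remainders in descending order: Delta 0.8595, Beta 0.5550, Theta 0.3846, Gamma 0.2009.
Largest remainders: Delta, Beta receive the extra seats.
Theta receives 2.

2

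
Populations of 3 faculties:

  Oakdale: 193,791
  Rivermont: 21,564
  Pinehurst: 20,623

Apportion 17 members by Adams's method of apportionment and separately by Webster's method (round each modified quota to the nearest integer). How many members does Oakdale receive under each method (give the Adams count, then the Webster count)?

Adams: Oakdale 13, Rivermont 2, Pinehurst 2.
Webster: Oakdale 14, Rivermont 2, Pinehurst 1.
Oakdale gets 13 under Adams and 14 under Webster.

13 and 14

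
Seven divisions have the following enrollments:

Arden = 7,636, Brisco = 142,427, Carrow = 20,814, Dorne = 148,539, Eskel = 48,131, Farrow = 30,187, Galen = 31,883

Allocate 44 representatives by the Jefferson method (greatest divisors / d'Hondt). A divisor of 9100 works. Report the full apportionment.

With modified divisor 9100: modified quotas Arden 0.839, Brisco 15.651, Carrow 2.287, Dorne 16.323, Eskel 5.289, Farrow 3.317, Galen 3.504.
Rounding down: Arden 0, Brisco 15, Carrow 2, Dorne 16, Eskel 5, Farrow 3, Galen 3 (total 44).

Arden: 0, Brisco: 15, Carrow: 2, Dorne: 16, Eskel: 5, Farrow: 3, Galen: 3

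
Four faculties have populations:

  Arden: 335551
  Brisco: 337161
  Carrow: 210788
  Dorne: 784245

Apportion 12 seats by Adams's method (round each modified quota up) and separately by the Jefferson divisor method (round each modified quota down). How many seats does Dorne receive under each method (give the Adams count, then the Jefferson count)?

Adams: Arden 2, Brisco 3, Carrow 2, Dorne 5.
Jefferson: Arden 2, Brisco 3, Carrow 1, Dorne 6.
Dorne gets 5 under Adams and 6 under Jefferson.

5 and 6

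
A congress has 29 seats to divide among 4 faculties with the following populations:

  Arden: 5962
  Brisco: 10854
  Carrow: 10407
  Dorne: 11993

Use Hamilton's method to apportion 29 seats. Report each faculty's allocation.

Standard divisor: 39216 ÷ 29 ≈ 1352.276.
Standard quotas: Arden 4.4089, Brisco 8.0265, Carrow 7.6959, Dorne 8.8688.
Lower quotas: Arden 4, Brisco 8, Carrow 7, Dorne 8 (sum 27, leaving 2 seats).
Remainders in descending order: Dorne 0.8688, Carrow 0.6959, Arden 0.4089, Brisco 0.0265.
The surplus seats go to Dorne, Carrow.

Arden 4, Brisco 8, Carrow 8, Dorne 9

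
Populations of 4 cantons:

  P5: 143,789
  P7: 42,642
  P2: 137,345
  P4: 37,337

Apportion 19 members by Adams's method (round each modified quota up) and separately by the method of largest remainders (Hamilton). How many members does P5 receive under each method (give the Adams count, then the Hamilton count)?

Adams: P5 7, P7 3, P2 7, P4 2.
Hamilton: P5 8, P7 2, P2 7, P4 2.
P5 gets 7 under Adams and 8 under Hamilton.

7 and 8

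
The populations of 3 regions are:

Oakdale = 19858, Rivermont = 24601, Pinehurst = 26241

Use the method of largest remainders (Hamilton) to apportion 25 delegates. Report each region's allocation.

Standard divisor: 70700 ÷ 25 = 2828.
Standard quotas: Oakdale 7.0219, Rivermont 8.6991, Pinehurst 9.2790.
Lower quotas: Oakdale 7, Rivermont 8, Pinehurst 9 (sum 24, leaving 1 seat).
Remainders in descending order: Rivermont 0.6991, Pinehurst 0.2790, Oakdale 0.0219.
Largest remainder: Rivermont receives the extra seat.

Oakdale: 7; Rivermont: 9; Pinehurst: 9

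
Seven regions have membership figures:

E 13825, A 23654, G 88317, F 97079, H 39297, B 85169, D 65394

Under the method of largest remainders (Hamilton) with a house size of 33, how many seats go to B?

The standard divisor is 412735/33 ≈ 12507.121.
Standard quotas: E 1.1054, A 1.8912, G 7.0613, F 7.7619, H 3.1420, B 6.8096, D 5.2285.
Lower quotas: E 1, A 1, G 7, F 7, H 3, B 6, D 5 (sum 30, leaving 3 seats).
Remainders in descending order: A 0.8912, B 0.8096, F 0.7619, D 0.2285, H 0.1420, E 0.1054, G 0.0613.
The surplus seats go to A, B, F.
B receives 7.

7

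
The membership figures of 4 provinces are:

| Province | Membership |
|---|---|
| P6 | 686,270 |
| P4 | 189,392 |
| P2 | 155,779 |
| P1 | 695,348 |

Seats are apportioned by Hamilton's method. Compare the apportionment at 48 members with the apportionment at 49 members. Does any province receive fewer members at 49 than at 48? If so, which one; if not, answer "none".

At 48 seats: P6 19, P4 5, P2 5, P1 19.
At 49 seats: P6 20, P4 5, P2 4, P1 20.
P2 drops from 5 to 4.

P2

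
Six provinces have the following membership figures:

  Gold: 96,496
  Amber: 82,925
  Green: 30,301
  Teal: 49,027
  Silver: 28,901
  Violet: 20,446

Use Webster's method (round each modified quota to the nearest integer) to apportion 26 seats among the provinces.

Standard divisor 308096/26 ≈ 11849.846; standard quotas: Gold 8.143, Amber 6.998, Green 2.557, Teal 4.137, Silver 2.439, Violet 1.725.
Rounding to the nearest integer gives Gold 8, Amber 7, Green 3, Teal 4, Silver 2, Violet 2 — total 26, matching the house size, so no adjustment is needed.

Gold=8, Amber=7, Green=3, Teal=4, Silver=2, Violet=2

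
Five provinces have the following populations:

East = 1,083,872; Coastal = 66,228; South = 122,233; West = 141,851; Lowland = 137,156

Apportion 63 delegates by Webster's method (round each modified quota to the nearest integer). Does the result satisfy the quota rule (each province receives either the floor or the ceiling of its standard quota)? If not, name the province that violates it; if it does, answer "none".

East

Standard quotas: East 44.016, Coastal 2.690, South 4.964, West 5.761, Lowland 5.570.
Webster allocation: East 43, Coastal 3, South 5, West 6, Lowland 6.
East has quota 44.016 (lower 44, upper 45) but receives 43 — outside the quota interval.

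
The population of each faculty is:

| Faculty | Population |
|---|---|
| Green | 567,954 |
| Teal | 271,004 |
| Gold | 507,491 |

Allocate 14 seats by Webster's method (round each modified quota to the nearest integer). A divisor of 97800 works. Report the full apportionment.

Green=6; Teal=3; Gold=5

With modified divisor 97800: modified quotas Green 5.807, Teal 2.771, Gold 5.189.
Rounding to the nearest integer: Green 6, Teal 3, Gold 5 (total 14).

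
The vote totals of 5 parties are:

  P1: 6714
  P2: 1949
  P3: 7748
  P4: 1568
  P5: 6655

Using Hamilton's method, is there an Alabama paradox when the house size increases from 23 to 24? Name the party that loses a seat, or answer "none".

At 23 seats: P1 6, P2 2, P3 7, P4 2, P5 6.
At 24 seats: P1 7, P2 2, P3 8, P4 1, P5 6.
P4 drops from 2 to 1.

P4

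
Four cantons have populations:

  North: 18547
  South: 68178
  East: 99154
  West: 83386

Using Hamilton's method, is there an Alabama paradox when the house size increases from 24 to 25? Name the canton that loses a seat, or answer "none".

At 24 seats: North 2, South 6, East 9, West 7.
At 25 seats: North 2, South 6, East 9, West 8.
No canton's allocation decreased.

none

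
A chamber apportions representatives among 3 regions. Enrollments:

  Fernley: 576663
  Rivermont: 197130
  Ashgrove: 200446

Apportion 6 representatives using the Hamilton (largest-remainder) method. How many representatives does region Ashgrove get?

The standard divisor is 974239/6 ≈ 162373.167.
Standard quotas: Fernley 3.5515, Rivermont 1.2141, Ashgrove 1.2345.
Lower quotas: Fernley 3, Rivermont 1, Ashgrove 1 (sum 5, leaving 1 seat).
Remainders in descending order: Fernley 0.5515, Ashgrove 0.2345, Rivermont 0.2141.
The surplus seat goes to Fernley.
Ashgrove receives 1.

1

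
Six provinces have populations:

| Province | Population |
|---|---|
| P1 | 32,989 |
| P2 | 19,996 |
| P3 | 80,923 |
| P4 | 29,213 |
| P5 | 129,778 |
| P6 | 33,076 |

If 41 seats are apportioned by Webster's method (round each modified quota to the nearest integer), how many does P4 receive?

4

Standard divisor 325975/41 ≈ 7950.61; standard quotas: P1 4.149, P2 2.515, P3 10.178, P4 3.674, P5 16.323, P6 4.160.
Rounding to the nearest integer gives P1 4, P2 3, P3 10, P4 4, P5 16, P6 4 — total 41, matching the house size, so no adjustment is needed.
P4 receives 4.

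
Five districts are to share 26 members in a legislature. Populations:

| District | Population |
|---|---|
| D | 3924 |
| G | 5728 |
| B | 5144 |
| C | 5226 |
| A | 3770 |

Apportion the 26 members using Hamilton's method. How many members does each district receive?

D: 4, G: 6, B: 6, C: 6, A: 4

Standard divisor: 23792 ÷ 26 ≈ 915.077.
Standard quotas: D 4.2882, G 6.2596, B 5.6214, C 5.7110, A 4.1199.
Lower quotas: D 4, G 6, B 5, C 5, A 4 (sum 24, leaving 2 seats).
Remainders in descending order: C 0.7110, B 0.6214, D 0.2882, G 0.2596, A 0.1199.
The surplus seats go to C, B.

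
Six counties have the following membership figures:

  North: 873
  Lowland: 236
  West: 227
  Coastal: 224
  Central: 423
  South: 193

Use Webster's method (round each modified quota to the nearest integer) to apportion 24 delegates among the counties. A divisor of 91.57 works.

With modified divisor 91.57: modified quotas North 9.534, Lowland 2.577, West 2.479, Coastal 2.446, Central 4.619, South 2.108.
Rounding to the nearest integer: North 10, Lowland 3, West 2, Coastal 2, Central 5, South 2 (total 24).

North 10; Lowland 3; West 2; Coastal 2; Central 5; South 2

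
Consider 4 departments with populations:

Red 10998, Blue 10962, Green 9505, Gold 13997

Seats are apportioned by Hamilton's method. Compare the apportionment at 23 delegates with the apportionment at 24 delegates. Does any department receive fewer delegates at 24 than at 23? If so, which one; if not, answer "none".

none

At 23 seats: Red 6, Blue 5, Green 5, Gold 7.
At 24 seats: Red 6, Blue 6, Green 5, Gold 7.
No department's allocation decreased.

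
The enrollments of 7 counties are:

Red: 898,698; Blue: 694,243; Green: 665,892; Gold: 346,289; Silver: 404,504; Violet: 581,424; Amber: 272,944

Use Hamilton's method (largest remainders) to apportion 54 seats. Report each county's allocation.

Red: 12, Blue: 10, Green: 9, Gold: 5, Silver: 6, Violet: 8, Amber: 4

Total 3863994; standard divisor 3863994/54 ≈ 71555.444.
Standard quotas: Red 12.5595, Blue 9.7022, Green 9.3060, Gold 4.8395, Silver 5.6530, Violet 8.1255, Amber 3.8144.
Lower quotas: Red 12, Blue 9, Green 9, Gold 4, Silver 5, Violet 8, Amber 3 (sum 50, leaving 4 seats).
Remainders in descending order: Gold 0.8395, Amber 0.8144, Blue 0.7022, Silver 0.6530, Red 0.5595, Green 0.3060, Violet 0.1255.
Largest remainders: Gold, Amber, Blue, Silver receive the extra seats.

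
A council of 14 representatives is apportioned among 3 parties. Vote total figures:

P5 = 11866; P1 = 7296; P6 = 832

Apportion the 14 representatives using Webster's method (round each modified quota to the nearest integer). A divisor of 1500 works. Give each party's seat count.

P5 8; P1 5; P6 1

With modified divisor 1500: modified quotas P5 7.911, P1 4.864, P6 0.555.
Rounding to the nearest integer: P5 8, P1 5, P6 1 (total 14).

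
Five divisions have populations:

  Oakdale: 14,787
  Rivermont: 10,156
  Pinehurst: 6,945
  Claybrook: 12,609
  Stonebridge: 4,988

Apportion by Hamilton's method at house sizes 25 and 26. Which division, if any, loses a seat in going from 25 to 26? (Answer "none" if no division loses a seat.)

Stonebridge

At 25 seats: Oakdale 7, Rivermont 5, Pinehurst 4, Claybrook 6, Stonebridge 3.
At 26 seats: Oakdale 8, Rivermont 5, Pinehurst 4, Claybrook 7, Stonebridge 2.
Stonebridge drops from 3 to 2.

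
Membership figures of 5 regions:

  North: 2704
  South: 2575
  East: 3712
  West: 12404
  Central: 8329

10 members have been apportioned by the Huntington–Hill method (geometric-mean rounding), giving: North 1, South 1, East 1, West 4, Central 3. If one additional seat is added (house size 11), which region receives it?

West

Priority for the next seat is population ÷ (√(s·(s+1))).
Priorities: North 1912.017, South 1820.800, East 2624.780, West 2773.619, Central 2404.375.
Highest priority: West.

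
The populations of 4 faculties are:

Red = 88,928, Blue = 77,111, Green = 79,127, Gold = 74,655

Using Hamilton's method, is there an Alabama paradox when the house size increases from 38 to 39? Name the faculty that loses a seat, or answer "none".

none

At 38 seats: Red 11, Blue 9, Green 9, Gold 9.
At 39 seats: Red 11, Blue 9, Green 10, Gold 9.
No faculty's allocation decreased.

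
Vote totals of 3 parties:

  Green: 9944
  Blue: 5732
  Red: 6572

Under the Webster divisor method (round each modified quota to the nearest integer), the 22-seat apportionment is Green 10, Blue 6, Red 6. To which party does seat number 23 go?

Red

Priority for the next seat is population ÷ (current seats + 0.5).
Priorities: Green 947.048, Blue 881.846, Red 1011.077.
Highest priority: Red.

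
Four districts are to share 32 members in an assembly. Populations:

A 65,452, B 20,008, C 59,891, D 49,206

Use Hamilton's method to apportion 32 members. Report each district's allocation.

A 11, B 3, C 10, D 8

Standard divisor: 194557 ÷ 32 ≈ 6079.906.
Standard quotas: A 10.7653, B 3.2908, C 9.8506, D 8.0932.
Lower quotas: A 10, B 3, C 9, D 8 (sum 30, leaving 2 seats).
Remainders in descending order: C 0.8506, A 0.7653, B 0.2908, D 0.0932.
The surplus seats go to C, A.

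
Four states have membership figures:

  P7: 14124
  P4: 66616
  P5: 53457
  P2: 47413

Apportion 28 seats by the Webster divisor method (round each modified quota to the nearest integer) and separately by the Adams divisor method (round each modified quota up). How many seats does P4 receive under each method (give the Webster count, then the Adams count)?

Webster: P7 2, P4 11, P5 8, P2 7.
Adams: P7 3, P4 10, P5 8, P2 7.
P4 gets 11 under Webster and 10 under Adams.

11 and 10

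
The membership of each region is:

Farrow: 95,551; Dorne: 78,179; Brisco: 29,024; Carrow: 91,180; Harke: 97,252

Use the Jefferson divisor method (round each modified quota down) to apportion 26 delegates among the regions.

Standard divisor 391186/26 ≈ 15045.615; standard quotas: Farrow 6.351, Dorne 5.196, Brisco 1.929, Carrow 6.060, Harke 6.464.
Rounding down gives 6, 5, 1, 6, 6 = 24 seats, so the divisor must be adjusted.
With modified divisor 13800: modified quotas Farrow 6.924, Dorne 5.665, Brisco 2.103, Carrow 6.607, Harke 7.047.
Rounding down: Farrow 6, Dorne 5, Brisco 2, Carrow 6, Harke 7 (total 26).

Farrow 6, Dorne 5, Brisco 2, Carrow 6, Harke 7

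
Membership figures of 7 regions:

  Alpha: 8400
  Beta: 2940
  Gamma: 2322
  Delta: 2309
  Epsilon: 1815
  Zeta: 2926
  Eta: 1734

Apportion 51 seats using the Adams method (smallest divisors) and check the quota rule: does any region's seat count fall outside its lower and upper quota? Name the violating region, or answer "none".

Standard quotas: Alpha 19.086, Beta 6.680, Gamma 5.276, Delta 5.246, Epsilon 4.124, Zeta 6.648, Eta 3.940.
Adams allocation: Alpha 19, Beta 7, Gamma 5, Delta 5, Epsilon 4, Zeta 7, Eta 4.
Every allocation lies between the lower and upper quota.

none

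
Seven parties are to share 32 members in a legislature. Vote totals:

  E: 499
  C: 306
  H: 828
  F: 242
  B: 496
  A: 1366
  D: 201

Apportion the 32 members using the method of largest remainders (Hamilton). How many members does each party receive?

Standard divisor: 3938 ÷ 32 ≈ 123.062.
Standard quotas: E 4.055, C 2.487, H 6.728, F 1.966, B 4.030, A 11.100, D 1.633.
Lower quotas: E 4, C 2, H 6, F 1, B 4, A 11, D 1 (sum 29, leaving 3 seats).
Remainders in descending order: F 0.966, H 0.728, D 0.633, C 0.487, A 0.100, E 0.055, B 0.030.
The surplus seats go to F, H, D.

E 4, C 2, H 7, F 2, B 4, A 11, D 2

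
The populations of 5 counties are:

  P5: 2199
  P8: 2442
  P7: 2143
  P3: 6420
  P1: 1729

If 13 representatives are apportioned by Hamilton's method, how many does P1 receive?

1

Standard divisor: 14933 ÷ 13 ≈ 1148.692.
Standard quotas: P5 1.9144, P8 2.1259, P7 1.8656, P3 5.5890, P1 1.5052.
Lower quotas: P5 1, P8 2, P7 1, P3 5, P1 1 (sum 10, leaving 3 seats).
Remainders in descending order: P5 0.9144, P7 0.8656, P3 0.5890, P1 0.5052, P8 0.1259.
Largest remainders: P5, P7, P3 receive the extra seats.
P1 receives 1.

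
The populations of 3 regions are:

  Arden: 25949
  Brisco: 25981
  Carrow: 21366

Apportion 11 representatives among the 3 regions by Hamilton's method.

Arden 4, Brisco 4, Carrow 3

Total 73296; standard divisor 73296/11 ≈ 6663.273.
Standard quotas: Arden 3.8943, Brisco 3.8991, Carrow 3.2065.
Lower quotas: Arden 3, Brisco 3, Carrow 3 (sum 9, leaving 2 seats).
Remainders in descending order: Brisco 0.8991, Arden 0.8943, Carrow 0.2065.
Largest remainders: Brisco, Arden receive the extra seats.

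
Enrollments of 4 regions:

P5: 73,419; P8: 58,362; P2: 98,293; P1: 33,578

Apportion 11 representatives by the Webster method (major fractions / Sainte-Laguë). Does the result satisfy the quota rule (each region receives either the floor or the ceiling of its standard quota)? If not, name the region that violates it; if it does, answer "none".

none

Standard quotas: P5 3.063, P8 2.435, P2 4.101, P1 1.401.
Webster allocation: P5 3, P8 3, P2 4, P1 1.
Every allocation lies between the lower and upper quota.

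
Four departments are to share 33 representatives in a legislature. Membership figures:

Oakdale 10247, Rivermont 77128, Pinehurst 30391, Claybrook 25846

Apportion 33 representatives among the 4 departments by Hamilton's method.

Oakdale=2; Rivermont=18; Pinehurst=7; Claybrook=6

Total 143612; standard divisor 143612/33 ≈ 4351.879.
Standard quotas: Oakdale 2.3546, Rivermont 17.7229, Pinehurst 6.9834, Claybrook 5.9390.
Lower quotas: Oakdale 2, Rivermont 17, Pinehurst 6, Claybrook 5 (sum 30, leaving 3 seats).
Remainders in descending order: Pinehurst 0.9834, Claybrook 0.9390, Rivermont 0.7229, Oakdale 0.3546.
The surplus seats go to Pinehurst, Claybrook, Rivermont.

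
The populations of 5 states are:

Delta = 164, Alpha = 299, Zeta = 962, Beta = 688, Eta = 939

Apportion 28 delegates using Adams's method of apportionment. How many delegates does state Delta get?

Standard divisor 3052/28 ≈ 109; standard quotas: Delta 1.505, Alpha 2.743, Zeta 8.826, Beta 6.312, Eta 8.615.
Rounding up gives 2, 3, 9, 7, 9 = 30 seats, so the divisor must be adjusted.
With modified divisor 119: modified quotas Delta 1.378, Alpha 2.513, Zeta 8.084, Beta 5.782, Eta 7.891.
Rounding up: Delta 2, Alpha 3, Zeta 9, Beta 6, Eta 8 (total 28).
Delta receives 2.

2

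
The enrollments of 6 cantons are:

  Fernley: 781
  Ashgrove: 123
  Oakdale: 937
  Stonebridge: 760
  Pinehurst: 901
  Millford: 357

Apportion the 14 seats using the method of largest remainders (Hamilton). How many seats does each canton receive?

Total 3859; standard divisor 3859/14 ≈ 275.643.
Standard quotas: Fernley 2.833, Ashgrove 0.446, Oakdale 3.399, Stonebridge 2.757, Pinehurst 3.269, Millford 1.295.
Lower quotas: Fernley 2, Ashgrove 0, Oakdale 3, Stonebridge 2, Pinehurst 3, Millford 1 (sum 11, leaving 3 seats).
Remainders in descending order: Fernley 0.833, Stonebridge 0.757, Ashgrove 0.446, Oakdale 0.399, Millford 0.295, Pinehurst 0.269.
Largest remainders: Fernley, Stonebridge, Ashgrove receive the extra seats.

Fernley: 3, Ashgrove: 1, Oakdale: 3, Stonebridge: 3, Pinehurst: 3, Millford: 1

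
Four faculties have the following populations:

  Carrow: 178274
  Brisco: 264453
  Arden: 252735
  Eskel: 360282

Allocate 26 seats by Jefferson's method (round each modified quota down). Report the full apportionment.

Standard divisor 1055744/26 ≈ 40605.538; standard quotas: Carrow 4.390, Brisco 6.513, Arden 6.224, Eskel 8.873.
Rounding down gives 4, 6, 6, 8 = 24 seats, so the divisor must be adjusted.
With modified divisor 36900: modified quotas Carrow 4.831, Brisco 7.167, Arden 6.849, Eskel 9.764.
Rounding down: Carrow 4, Brisco 7, Arden 6, Eskel 9 (total 26).

Carrow 4, Brisco 7, Arden 6, Eskel 9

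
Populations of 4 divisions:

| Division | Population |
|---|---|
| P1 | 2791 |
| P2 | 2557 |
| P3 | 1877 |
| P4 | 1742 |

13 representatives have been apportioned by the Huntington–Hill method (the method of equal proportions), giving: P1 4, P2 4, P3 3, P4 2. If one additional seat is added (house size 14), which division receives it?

Priority for the next seat is population ÷ (√(s·(s+1))).
Priorities: P1 624.087, P2 571.763, P3 541.843, P4 711.169.
Highest priority: P4.

P4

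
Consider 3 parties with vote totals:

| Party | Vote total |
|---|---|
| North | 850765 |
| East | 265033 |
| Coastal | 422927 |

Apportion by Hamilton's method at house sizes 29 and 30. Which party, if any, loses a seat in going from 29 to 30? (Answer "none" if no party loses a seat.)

none

At 29 seats: North 16, East 5, Coastal 8.
At 30 seats: North 17, East 5, Coastal 8.
No party's allocation decreased.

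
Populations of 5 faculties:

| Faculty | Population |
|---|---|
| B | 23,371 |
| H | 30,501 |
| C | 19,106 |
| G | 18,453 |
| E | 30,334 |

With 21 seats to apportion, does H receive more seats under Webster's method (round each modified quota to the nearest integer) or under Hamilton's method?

Webster

Webster: B 4, H 6, C 3, G 3, E 5.
Hamilton: B 4, H 5, C 4, G 3, E 5.
H gets 6 under Webster and 5 under Hamilton.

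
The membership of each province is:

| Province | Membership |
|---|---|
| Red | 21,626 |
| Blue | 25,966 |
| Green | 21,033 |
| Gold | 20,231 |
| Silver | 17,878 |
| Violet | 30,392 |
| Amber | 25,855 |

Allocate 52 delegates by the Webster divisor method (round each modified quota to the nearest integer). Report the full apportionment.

Standard divisor 162981/52 ≈ 3134.25; standard quotas: Red 6.900, Blue 8.285, Green 6.711, Gold 6.455, Silver 5.704, Violet 9.697, Amber 8.249.
Rounding to the nearest integer gives Red 7, Blue 8, Green 7, Gold 6, Silver 6, Violet 10, Amber 8 — total 52, matching the house size, so no adjustment is needed.

Red: 7; Blue: 8; Green: 7; Gold: 6; Silver: 6; Violet: 10; Amber: 8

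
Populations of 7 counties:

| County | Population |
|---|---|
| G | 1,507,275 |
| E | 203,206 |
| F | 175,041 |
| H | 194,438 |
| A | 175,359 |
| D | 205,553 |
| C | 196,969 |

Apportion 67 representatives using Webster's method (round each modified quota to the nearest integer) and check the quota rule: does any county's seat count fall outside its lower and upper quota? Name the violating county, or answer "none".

G

Standard quotas: G 37.996, E 5.123, F 4.413, H 4.901, A 4.421, D 5.182, C 4.965.
Webster allocation: G 39, E 5, F 4, H 5, A 4, D 5, C 5.
G has quota 37.996 (lower 37, upper 38) but receives 39 — outside the quota interval.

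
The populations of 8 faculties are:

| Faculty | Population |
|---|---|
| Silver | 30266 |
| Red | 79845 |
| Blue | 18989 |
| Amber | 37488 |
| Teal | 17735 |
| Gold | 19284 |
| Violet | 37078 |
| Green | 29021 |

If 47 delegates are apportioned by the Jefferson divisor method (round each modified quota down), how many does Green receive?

Standard divisor 269706/47 ≈ 5738.426; standard quotas: Silver 5.274, Red 13.914, Blue 3.309, Amber 6.533, Teal 3.091, Gold 3.361, Violet 6.461, Green 5.057.
Rounding down gives 5, 13, 3, 6, 3, 3, 6, 5 = 44 seats, so the divisor must be adjusted.
With modified divisor 5315.16: modified quotas Silver 5.694, Red 15.022, Blue 3.573, Amber 7.053, Teal 3.337, Gold 3.628, Violet 6.976, Green 5.460.
Rounding down: Silver 5, Red 15, Blue 3, Amber 7, Teal 3, Gold 3, Violet 6, Green 5 (total 47).
Green receives 5.

5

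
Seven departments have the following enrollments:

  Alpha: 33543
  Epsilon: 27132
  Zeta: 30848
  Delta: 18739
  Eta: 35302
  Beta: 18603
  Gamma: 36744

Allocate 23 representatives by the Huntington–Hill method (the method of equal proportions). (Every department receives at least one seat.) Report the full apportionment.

With divisor 8561: modified quotas Alpha 3.918, Epsilon 3.169, Zeta 3.603, Delta 2.189, Eta 4.124, Beta 2.173, Gamma 4.292.
Geometric-mean thresholds: Alpha √(3·4)=3.464, Epsilon √(3·4)=3.464, Zeta √(3·4)=3.464, Delta √(2·3)=2.449, Eta √(4·5)=4.472, Beta √(2·3)=2.449, Gamma √(4·5)=4.472.
Each quota rounded against its threshold gives Alpha 4, Epsilon 3, Zeta 4, Delta 2, Eta 4, Beta 2, Gamma 4 (total 23).

Alpha: 4, Epsilon: 3, Zeta: 4, Delta: 2, Eta: 4, Beta: 2, Gamma: 4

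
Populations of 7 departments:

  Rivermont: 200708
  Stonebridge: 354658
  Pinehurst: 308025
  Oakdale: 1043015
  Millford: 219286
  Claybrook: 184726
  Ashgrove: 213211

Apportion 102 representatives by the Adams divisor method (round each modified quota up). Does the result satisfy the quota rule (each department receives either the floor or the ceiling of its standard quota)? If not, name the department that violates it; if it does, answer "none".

Oakdale

Standard quotas: Rivermont 8.112, Stonebridge 14.335, Pinehurst 12.450, Oakdale 42.157, Millford 8.863, Claybrook 7.466, Ashgrove 8.618.
Adams allocation: Rivermont 8, Stonebridge 14, Pinehurst 13, Oakdale 41, Millford 9, Claybrook 8, Ashgrove 9.
Oakdale has quota 42.157 (lower 42, upper 43) but receives 41 — outside the quota interval.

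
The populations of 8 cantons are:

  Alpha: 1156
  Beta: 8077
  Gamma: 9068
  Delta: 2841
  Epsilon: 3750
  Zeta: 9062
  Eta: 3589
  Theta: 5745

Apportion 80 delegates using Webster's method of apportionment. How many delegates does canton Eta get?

Standard divisor 43288/80 ≈ 541.1; standard quotas: Alpha 2.136, Beta 14.927, Gamma 16.758, Delta 5.250, Epsilon 6.930, Zeta 16.747, Eta 6.633, Theta 10.617.
Rounding to the nearest integer gives 2, 15, 17, 5, 7, 17, 7, 11 = 81 seats, so the divisor must be adjusted.
With modified divisor 548.2: modified quotas Alpha 2.109, Beta 14.734, Gamma 16.541, Delta 5.182, Epsilon 6.841, Zeta 16.530, Eta 6.547, Theta 10.480.
Rounding to the nearest integer: Alpha 2, Beta 15, Gamma 17, Delta 5, Epsilon 7, Zeta 17, Eta 7, Theta 10 (total 80).
Eta receives 7.

7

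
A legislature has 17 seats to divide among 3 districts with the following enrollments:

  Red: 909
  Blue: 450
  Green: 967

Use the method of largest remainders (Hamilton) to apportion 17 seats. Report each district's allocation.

The standard divisor is 2326/17 ≈ 136.824.
Standard quotas: Red 6.644, Blue 3.289, Green 7.067.
Lower quotas: Red 6, Blue 3, Green 7 (sum 16, leaving 1 seat).
Remainders in descending order: Red 0.644, Blue 0.289, Green 0.067.
Largest remainder: Red receives the extra seat.

Red 7, Blue 3, Green 7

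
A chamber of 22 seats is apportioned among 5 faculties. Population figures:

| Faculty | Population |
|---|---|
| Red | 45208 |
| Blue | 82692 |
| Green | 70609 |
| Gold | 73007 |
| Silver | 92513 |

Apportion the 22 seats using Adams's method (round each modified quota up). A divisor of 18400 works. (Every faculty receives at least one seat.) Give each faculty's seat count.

Red=3; Blue=5; Green=4; Gold=4; Silver=6

With modified divisor 18400: modified quotas Red 2.457, Blue 4.494, Green 3.837, Gold 3.968, Silver 5.028.
Rounding up: Red 3, Blue 5, Green 4, Gold 4, Silver 6 (total 22).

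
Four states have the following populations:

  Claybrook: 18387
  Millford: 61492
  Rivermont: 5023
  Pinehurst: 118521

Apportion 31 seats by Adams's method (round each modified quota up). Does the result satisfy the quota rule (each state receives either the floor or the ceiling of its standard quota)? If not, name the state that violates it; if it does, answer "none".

none

Standard quotas: Claybrook 2.802, Millford 9.371, Rivermont 0.765, Pinehurst 18.062.
Adams allocation: Claybrook 3, Millford 9, Rivermont 1, Pinehurst 18.
Every allocation lies between the lower and upper quota.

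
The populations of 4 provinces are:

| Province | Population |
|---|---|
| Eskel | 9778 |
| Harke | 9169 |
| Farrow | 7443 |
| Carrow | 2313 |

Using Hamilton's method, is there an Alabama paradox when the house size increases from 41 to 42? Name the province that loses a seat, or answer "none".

At 41 seats: Eskel 14, Harke 13, Farrow 11, Carrow 3.
At 42 seats: Eskel 14, Harke 14, Farrow 11, Carrow 3.
No province's allocation decreased.

none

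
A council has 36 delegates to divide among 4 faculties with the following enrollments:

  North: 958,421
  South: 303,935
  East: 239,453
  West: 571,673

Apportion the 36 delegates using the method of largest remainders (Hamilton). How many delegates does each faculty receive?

North=17, South=5, East=4, West=10

The standard divisor is 2073482/36 ≈ 57596.722.
Standard quotas: North 16.6402, South 5.2769, East 4.1574, West 9.9254.
Lower quotas: North 16, South 5, East 4, West 9 (sum 34, leaving 2 seats).
Remainders in descending order: West 0.9254, North 0.6402, South 0.2769, East 0.1574.
Largest remainders: West, North receive the extra seats.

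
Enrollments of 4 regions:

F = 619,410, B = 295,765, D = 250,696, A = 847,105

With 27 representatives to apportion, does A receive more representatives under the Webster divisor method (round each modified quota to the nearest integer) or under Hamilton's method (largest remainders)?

Webster

Webster: F 8, B 4, D 3, A 12.
Hamilton: F 8, B 4, D 4, A 11.
A gets 12 under Webster and 11 under Hamilton.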